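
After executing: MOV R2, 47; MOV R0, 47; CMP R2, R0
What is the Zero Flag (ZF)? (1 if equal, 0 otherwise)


Register state trace:
  MOV R2, 47  → R2 = 47
  MOV R0, 47  → R0 = 47
  CMP R2, R0  → computes 47 - 47 = 0
  Result is zero, so values are equal
ZF = 1

1


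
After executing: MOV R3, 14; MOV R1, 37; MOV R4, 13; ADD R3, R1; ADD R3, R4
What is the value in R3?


Register state trace:
  MOV R3, 14  → R3 = 14
  MOV R1, 37  → R1 = 37
  MOV R4, 13  → R4 = 13
  ADD R3, R1  → R3 = 14 + 37 = 51
  ADD R3, R4  → R3 = 51 + 13 = 64
Final: R3 = 64

64


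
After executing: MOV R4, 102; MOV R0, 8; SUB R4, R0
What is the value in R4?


Register state trace:
  MOV R4, 102  → R4 = 102
  MOV R0, 8  → R0 = 8
  SUB R4, R0  → R4 = 102 - 8 = 94
Final: R4 = 94

94


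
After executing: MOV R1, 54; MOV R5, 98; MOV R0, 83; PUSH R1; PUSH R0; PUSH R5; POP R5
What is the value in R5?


Stack trace (top is rightmost):
  MOV R1, 54  → R1 = 54
  MOV R5, 98  → R5 = 98
  MOV R0, 83  → R0 = 83
  PUSH R1  → stack: [54]
  PUSH R0  → stack: [54, 83]
  PUSH R5  → stack: [54, 83, 98]
  POP R5  → R5 = 98, stack: [54, 83]
Final: R5 = 98

98


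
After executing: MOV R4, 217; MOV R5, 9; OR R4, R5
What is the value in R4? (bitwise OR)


Register state trace:
  MOV R4, 217  → R4 = 217 (0b11011001)
  MOV R5, 9  → R5 = 9 (0b00001001)
  OR R4, R5   → R4 = 217 OR 9 = 217 (0b11011001)
Final: R4 = 217

217


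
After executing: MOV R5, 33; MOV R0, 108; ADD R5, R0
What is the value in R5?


Register state trace:
  MOV R5, 33  → R5 = 33
  MOV R0, 108  → R0 = 108
  ADD R5, R0  → R5 = 33 + 108 = 141
Final: R5 = 141

141


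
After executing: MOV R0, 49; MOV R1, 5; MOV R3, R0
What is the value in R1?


Register state trace:
  MOV R0, 49  → R0 = 49
  MOV R1, 5  → R1 = 5
  MOV R3, R0  → R3 = 49
Final: R1 = 5

5


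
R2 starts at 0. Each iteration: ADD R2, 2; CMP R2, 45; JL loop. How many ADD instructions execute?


Loop trace (R2 starts at 0, target 45, step 2):
  ADD #1: R2 = 0 + 2 = 2  → 2 < 45, loop
  ADD #2: R2 = 2 + 2 = 4  → 4 < 45, loop
  ADD #3: R2 = 4 + 2 = 6  → 6 < 45, loop
  ADD #4: R2 = 6 + 2 = 8  → 8 < 45, loop
  ADD #5: R2 = 8 + 2 = 10  → 10 < 45, loop
  ADD #6: R2 = 10 + 2 = 12  → 12 < 45, loop
  ADD #7: R2 = 12 + 2 = 14  → 14 < 45, loop
  ADD #8: R2 = 14 + 2 = 16  → 16 < 45, loop
  ADD #9: R2 = 16 + 2 = 18  → 18 < 45, loop
  ADD #10: R2 = 18 + 2 = 20  → 20 < 45, loop
  ADD #11: R2 = 20 + 2 = 22  → 22 < 45, loop
  ADD #12: R2 = 22 + 2 = 24  → 24 < 45, loop
  ADD #13: R2 = 24 + 2 = 26  → 26 < 45, loop
  ADD #14: R2 = 26 + 2 = 28  → 28 < 45, loop
  ADD #15: R2 = 28 + 2 = 30  → 30 < 45, loop
  ADD #16: R2 = 30 + 2 = 32  → 32 < 45, loop
  ADD #17: R2 = 32 + 2 = 34  → 34 < 45, loop
  ADD #18: R2 = 34 + 2 = 36  → 36 < 45, loop
  ADD #19: R2 = 36 + 2 = 38  → 38 < 45, loop
  ADD #20: R2 = 38 + 2 = 40  → 40 < 45, loop
  ADD #21: R2 = 40 + 2 = 42  → 42 < 45, loop
  ADD #22: R2 = 42 + 2 = 44  → 44 < 45, loop
  ADD #23: R2 = 44 + 2 = 46  → 46 >= 45, exit
Total ADD instructions: 23

23


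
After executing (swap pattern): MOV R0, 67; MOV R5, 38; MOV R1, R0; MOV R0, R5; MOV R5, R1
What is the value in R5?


Register state trace (swap pattern):
  MOV R0, 67  → R0 = 67
  MOV R5, 38  → R5 = 38
  MOV R1, R0  → R1 = 67  (save R0)
  MOV R0, R5  → R0 = 38  (R0 gets R5's value)
  MOV R5, R1  → R5 = 67  (R5 gets saved value)
Final: R5 = 67

67


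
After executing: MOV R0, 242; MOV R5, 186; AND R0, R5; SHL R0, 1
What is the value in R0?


Register state trace:
  MOV R0, 242  → R0 = 242 (0b11110010)
  MOV R5, 186  → R5 = 186 (0b10111010)
  AND R0, R5  → R0 = 242 AND 186 = 178 (0b10110010)
  SHL R0, 1  → R0 = 178 << 1 = 356
Final: R0 = 356

356


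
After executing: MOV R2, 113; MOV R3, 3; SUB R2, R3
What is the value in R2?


Register state trace:
  MOV R2, 113  → R2 = 113
  MOV R3, 3  → R3 = 3
  SUB R2, R3  → R2 = 113 - 3 = 110
Final: R2 = 110

110


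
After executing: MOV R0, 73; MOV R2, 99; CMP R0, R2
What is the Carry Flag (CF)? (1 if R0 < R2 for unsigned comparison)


Register state trace:
  MOV R0, 73  → R0 = 73
  MOV R2, 99  → R2 = 99
  CMP R0, R2  → unsigned 73 - 99: borrow occurs
  73 < 99, so CF = 1
CF = 1

1


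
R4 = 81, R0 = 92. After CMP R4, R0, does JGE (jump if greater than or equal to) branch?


Trace:
  R4 = 81, R0 = 92
  CMP R4, R0  → compares 81 vs 92
  JGE checks: is 81 greater than or equal to 92?
  81 < 92, so condition is false
Branch taken: No

No


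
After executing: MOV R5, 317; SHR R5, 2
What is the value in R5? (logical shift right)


Register state trace:
  MOV R5, 317  → R5 = 317
  SHR R5, 2  → R5 = 317 >> 2 = 317 // 2^2 = 79
Final: R5 = 79

79


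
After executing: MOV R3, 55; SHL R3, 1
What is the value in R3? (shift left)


Register state trace:
  MOV R3, 55  → R3 = 55
  SHL R3, 1  → R3 = 55 << 1 = 55 * 2^1 = 110
Final: R3 = 110

110


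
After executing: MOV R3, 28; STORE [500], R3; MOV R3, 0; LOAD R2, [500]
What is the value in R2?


Register and memory trace:
  MOV R3, 28  → R3 = 28
  STORE [500], R3  → mem[500] = 28
  MOV R3, 0  → R3 = 0
  LOAD R2, [500]  → R2 = mem[500] = 28
Final: R2 = 28

28


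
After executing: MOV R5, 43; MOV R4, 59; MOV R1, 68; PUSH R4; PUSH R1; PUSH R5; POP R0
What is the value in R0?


Stack trace (top is rightmost):
  MOV R5, 43  → R5 = 43
  MOV R4, 59  → R4 = 59
  MOV R1, 68  → R1 = 68
  PUSH R4  → stack: [59]
  PUSH R1  → stack: [59, 68]
  PUSH R5  → stack: [59, 68, 43]
  POP R0  → R0 = 43, stack: [59, 68]
Final: R0 = 43

43


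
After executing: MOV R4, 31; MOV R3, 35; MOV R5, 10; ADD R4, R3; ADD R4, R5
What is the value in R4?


Register state trace:
  MOV R4, 31  → R4 = 31
  MOV R3, 35  → R3 = 35
  MOV R5, 10  → R5 = 10
  ADD R4, R3  → R4 = 31 + 35 = 66
  ADD R4, R5  → R4 = 66 + 10 = 76
Final: R4 = 76

76


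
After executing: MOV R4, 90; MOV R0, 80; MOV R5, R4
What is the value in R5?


Register state trace:
  MOV R4, 90  → R4 = 90
  MOV R0, 80  → R0 = 80
  MOV R5, R4  → R5 = 90
Final: R5 = 90

90


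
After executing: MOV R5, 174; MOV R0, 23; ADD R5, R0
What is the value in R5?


Register state trace:
  MOV R5, 174  → R5 = 174
  MOV R0, 23  → R0 = 23
  ADD R5, R0  → R5 = 174 + 23 = 197
Final: R5 = 197

197


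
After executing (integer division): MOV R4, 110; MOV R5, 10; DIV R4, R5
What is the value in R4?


Register state trace:
  MOV R4, 110  → R4 = 110
  MOV R5, 10  → R5 = 10
  DIV R4, R5  → R4 = 110 // 10 = 11
Final: R4 = 11

11


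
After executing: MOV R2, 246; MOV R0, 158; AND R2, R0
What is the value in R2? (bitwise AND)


Register state trace:
  MOV R2, 246  → R2 = 246 (0b11110110)
  MOV R0, 158  → R0 = 158 (0b10011110)
  AND R2, R0  → R2 = 246 AND 158 = 150 (0b10010110)
Final: R2 = 150

150


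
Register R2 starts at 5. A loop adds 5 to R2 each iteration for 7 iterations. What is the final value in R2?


Starting value: R2 = 5
  Iter 1: R2 = 5 + 5 = 10
  Iter 2: R2 = 10 + 5 = 15
  Iter 3: R2 = 15 + 5 = 20
  Iter 4: R2 = 20 + 5 = 25
  Iter 5: R2 = 25 + 5 = 30
  Iter 6: R2 = 30 + 5 = 35
  Iter 7: R2 = 35 + 5 = 40
Final: R2 = 40

40


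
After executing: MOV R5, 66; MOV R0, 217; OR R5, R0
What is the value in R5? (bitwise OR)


Register state trace:
  MOV R5, 66  → R5 = 66 (0b01000010)
  MOV R0, 217  → R0 = 217 (0b11011001)
  OR R5, R0   → R5 = 66 OR 217 = 219 (0b11011011)
Final: R5 = 219

219


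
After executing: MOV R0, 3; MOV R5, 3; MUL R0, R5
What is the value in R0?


Register state trace:
  MOV R0, 3  → R0 = 3
  MOV R5, 3  → R5 = 3
  MUL R0, R5  → R0 = 3 * 3 = 9
Final: R0 = 9

9


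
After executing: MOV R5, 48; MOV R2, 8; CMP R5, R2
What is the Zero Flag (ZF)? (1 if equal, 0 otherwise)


Register state trace:
  MOV R5, 48  → R5 = 48
  MOV R2, 8  → R2 = 8
  CMP R5, R2  → computes 48 - 8 = 40
  Result is nonzero, so values are not equal
ZF = 0

0


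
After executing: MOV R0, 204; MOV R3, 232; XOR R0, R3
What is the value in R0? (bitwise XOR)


Register state trace:
  MOV R0, 204  → R0 = 204 (0b11001100)
  MOV R3, 232  → R3 = 232 (0b11101000)
  XOR R0, R3  → R0 = 204 XOR 232 = 36 (0b00100100)
Final: R0 = 36

36


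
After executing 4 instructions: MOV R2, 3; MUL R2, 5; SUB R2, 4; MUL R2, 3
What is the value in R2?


Register state trace:
  MOV R2, 3  → R2 = 3
  MUL R2, 5  → R2 = 3 * 5 = 15
  SUB R2, 4  → R2 = 15 - 4 = 11
  MUL R2, 3  → R2 = 11 * 3 = 33
Final: R2 = 33

33


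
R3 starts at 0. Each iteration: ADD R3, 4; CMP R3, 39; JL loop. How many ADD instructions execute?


Loop trace (R3 starts at 0, target 39, step 4):
  ADD #1: R3 = 0 + 4 = 4  → 4 < 39, loop
  ADD #2: R3 = 4 + 4 = 8  → 8 < 39, loop
  ADD #3: R3 = 8 + 4 = 12  → 12 < 39, loop
  ADD #4: R3 = 12 + 4 = 16  → 16 < 39, loop
  ADD #5: R3 = 16 + 4 = 20  → 20 < 39, loop
  ADD #6: R3 = 20 + 4 = 24  → 24 < 39, loop
  ADD #7: R3 = 24 + 4 = 28  → 28 < 39, loop
  ADD #8: R3 = 28 + 4 = 32  → 32 < 39, loop
  ADD #9: R3 = 32 + 4 = 36  → 36 < 39, loop
  ADD #10: R3 = 36 + 4 = 40  → 40 >= 39, exit
Total ADD instructions: 10

10


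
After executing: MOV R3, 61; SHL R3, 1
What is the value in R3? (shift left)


Register state trace:
  MOV R3, 61  → R3 = 61
  SHL R3, 1  → R3 = 61 << 1 = 61 * 2^1 = 122
Final: R3 = 122

122


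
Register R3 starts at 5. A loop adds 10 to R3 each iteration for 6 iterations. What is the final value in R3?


Starting value: R3 = 5
  Iter 1: R3 = 5 + 10 = 15
  Iter 2: R3 = 15 + 10 = 25
  Iter 3: R3 = 25 + 10 = 35
  Iter 4: R3 = 35 + 10 = 45
  Iter 5: R3 = 45 + 10 = 55
  Iter 6: R3 = 55 + 10 = 65
Final: R3 = 65

65


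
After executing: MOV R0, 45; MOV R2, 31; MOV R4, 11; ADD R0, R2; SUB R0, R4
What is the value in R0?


Register state trace:
  MOV R0, 45  → R0 = 45
  MOV R2, 31  → R2 = 31
  MOV R4, 11  → R4 = 11
  ADD R0, R2  → R0 = 45 + 31 = 76
  SUB R0, R4  → R0 = 76 - 11 = 65
Final: R0 = 65

65


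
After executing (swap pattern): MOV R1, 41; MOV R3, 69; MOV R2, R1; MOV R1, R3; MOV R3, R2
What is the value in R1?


Register state trace (swap pattern):
  MOV R1, 41  → R1 = 41
  MOV R3, 69  → R3 = 69
  MOV R2, R1  → R2 = 41  (save R1)
  MOV R1, R3  → R1 = 69  (R1 gets R3's value)
  MOV R3, R2  → R3 = 41  (R3 gets saved value)
Final: R1 = 69

69


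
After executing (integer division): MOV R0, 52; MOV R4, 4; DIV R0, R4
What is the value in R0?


Register state trace:
  MOV R0, 52  → R0 = 52
  MOV R4, 4  → R4 = 4
  DIV R0, R4  → R0 = 52 // 4 = 13
Final: R0 = 13

13


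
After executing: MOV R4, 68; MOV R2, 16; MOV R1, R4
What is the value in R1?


Register state trace:
  MOV R4, 68  → R4 = 68
  MOV R2, 16  → R2 = 16
  MOV R1, R4  → R1 = 68
Final: R1 = 68

68


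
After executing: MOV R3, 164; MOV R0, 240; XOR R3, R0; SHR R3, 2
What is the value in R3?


Register state trace:
  MOV R3, 164  → R3 = 164 (0b10100100)
  MOV R0, 240  → R0 = 240 (0b11110000)
  XOR R3, R0  → R3 = 164 XOR 240 = 84 (0b01010100)
  SHR R3, 2  → R3 = 84 >> 2 = 21
Final: R3 = 21

21


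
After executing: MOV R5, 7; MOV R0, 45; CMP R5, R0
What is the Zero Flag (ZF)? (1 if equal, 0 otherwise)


Register state trace:
  MOV R5, 7  → R5 = 7
  MOV R0, 45  → R0 = 45
  CMP R5, R0  → computes 7 - 45 = -38
  Result is nonzero, so values are not equal
ZF = 0

0


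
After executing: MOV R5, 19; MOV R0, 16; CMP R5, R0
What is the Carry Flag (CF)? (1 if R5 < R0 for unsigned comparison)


Register state trace:
  MOV R5, 19  → R5 = 19
  MOV R0, 16  → R0 = 16
  CMP R5, R0  → unsigned 19 - 16: no borrow
  19 >= 16, so CF = 0
CF = 0

0


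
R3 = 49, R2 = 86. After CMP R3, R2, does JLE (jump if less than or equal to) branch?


Trace:
  R3 = 49, R2 = 86
  CMP R3, R2  → compares 49 vs 86
  JLE checks: is 49 less than or equal to 86?
  49 < 86, so condition is true
Branch taken: Yes

Yes


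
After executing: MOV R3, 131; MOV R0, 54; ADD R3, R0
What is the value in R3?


Register state trace:
  MOV R3, 131  → R3 = 131
  MOV R0, 54  → R0 = 54
  ADD R3, R0  → R3 = 131 + 54 = 185
Final: R3 = 185

185


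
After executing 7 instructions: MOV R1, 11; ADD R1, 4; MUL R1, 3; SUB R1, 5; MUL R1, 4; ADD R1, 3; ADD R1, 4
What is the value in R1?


Register state trace:
  MOV R1, 11  → R1 = 11
  ADD R1, 4  → R1 = 11 + 4 = 15
  MUL R1, 3  → R1 = 15 * 3 = 45
  SUB R1, 5  → R1 = 45 - 5 = 40
  MUL R1, 4  → R1 = 40 * 4 = 160
  ADD R1, 3  → R1 = 160 + 3 = 163
  ADD R1, 4  → R1 = 163 + 4 = 167
Final: R1 = 167

167


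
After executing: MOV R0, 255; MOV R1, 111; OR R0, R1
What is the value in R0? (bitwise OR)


Register state trace:
  MOV R0, 255  → R0 = 255 (0b11111111)
  MOV R1, 111  → R1 = 111 (0b01101111)
  OR R0, R1   → R0 = 255 OR 111 = 255 (0b11111111)
Final: R0 = 255

255


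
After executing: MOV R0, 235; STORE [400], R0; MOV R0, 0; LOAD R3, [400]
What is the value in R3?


Register and memory trace:
  MOV R0, 235  → R0 = 235
  STORE [400], R0  → mem[400] = 235
  MOV R0, 0  → R0 = 0
  LOAD R3, [400]  → R3 = mem[400] = 235
Final: R3 = 235

235


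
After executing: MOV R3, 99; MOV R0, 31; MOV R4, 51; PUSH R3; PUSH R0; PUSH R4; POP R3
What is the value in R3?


Stack trace (top is rightmost):
  MOV R3, 99  → R3 = 99
  MOV R0, 31  → R0 = 31
  MOV R4, 51  → R4 = 51
  PUSH R3  → stack: [99]
  PUSH R0  → stack: [99, 31]
  PUSH R4  → stack: [99, 31, 51]
  POP R3  → R3 = 51, stack: [99, 31]
Final: R3 = 51

51


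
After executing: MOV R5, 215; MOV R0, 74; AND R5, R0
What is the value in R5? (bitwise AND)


Register state trace:
  MOV R5, 215  → R5 = 215 (0b11010111)
  MOV R0, 74  → R0 = 74 (0b01001010)
  AND R5, R0  → R5 = 215 AND 74 = 66 (0b01000010)
Final: R5 = 66

66


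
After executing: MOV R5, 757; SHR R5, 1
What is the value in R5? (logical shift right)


Register state trace:
  MOV R5, 757  → R5 = 757
  SHR R5, 1  → R5 = 757 >> 1 = 757 // 2^1 = 378
Final: R5 = 378

378


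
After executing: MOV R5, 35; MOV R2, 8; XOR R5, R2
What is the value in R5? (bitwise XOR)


Register state trace:
  MOV R5, 35  → R5 = 35 (0b00100011)
  MOV R2, 8  → R2 = 8 (0b00001000)
  XOR R5, R2  → R5 = 35 XOR 8 = 43 (0b00101011)
Final: R5 = 43

43


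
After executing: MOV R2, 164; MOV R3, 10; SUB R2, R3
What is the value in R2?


Register state trace:
  MOV R2, 164  → R2 = 164
  MOV R3, 10  → R3 = 10
  SUB R2, R3  → R2 = 164 - 10 = 154
Final: R2 = 154

154


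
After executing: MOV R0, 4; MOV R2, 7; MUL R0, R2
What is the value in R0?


Register state trace:
  MOV R0, 4  → R0 = 4
  MOV R2, 7  → R2 = 7
  MUL R0, R2  → R0 = 4 * 7 = 28
Final: R0 = 28

28


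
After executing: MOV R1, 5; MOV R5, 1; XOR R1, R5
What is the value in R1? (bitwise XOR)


Register state trace:
  MOV R1, 5  → R1 = 5 (0b00000101)
  MOV R5, 1  → R5 = 1 (0b00000001)
  XOR R1, R5  → R1 = 5 XOR 1 = 4 (0b00000100)
Final: R1 = 4

4


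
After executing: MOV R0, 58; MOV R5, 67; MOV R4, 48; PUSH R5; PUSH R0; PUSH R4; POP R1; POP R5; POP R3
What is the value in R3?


Stack trace (top is rightmost):
  MOV R0, 58  → R0 = 58
  MOV R5, 67  → R5 = 67
  MOV R4, 48  → R4 = 48
  PUSH R5  → stack: [67]
  PUSH R0  → stack: [67, 58]
  PUSH R4  → stack: [67, 58, 48]
  POP R1  → R1 = 48, stack: [67, 58]
  POP R5  → R5 = 58, stack: [67]
  POP R3  → R3 = 67, stack: []
Final: R3 = 67

67


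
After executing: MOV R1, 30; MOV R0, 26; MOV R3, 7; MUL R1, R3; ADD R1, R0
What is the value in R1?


Register state trace:
  MOV R1, 30  → R1 = 30
  MOV R0, 26  → R0 = 26
  MOV R3, 7  → R3 = 7
  MUL R1, R3  → R1 = 30 * 7 = 210
  ADD R1, R0  → R1 = 210 + 26 = 236
Final: R1 = 236

236


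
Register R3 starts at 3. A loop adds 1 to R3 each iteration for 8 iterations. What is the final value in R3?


Starting value: R3 = 3
  Iter 1: R3 = 3 + 1 = 4
  Iter 2: R3 = 4 + 1 = 5
  Iter 3: R3 = 5 + 1 = 6
  Iter 4: R3 = 6 + 1 = 7
  Iter 5: R3 = 7 + 1 = 8
  Iter 6: R3 = 8 + 1 = 9
  Iter 7: R3 = 9 + 1 = 10
  Iter 8: R3 = 10 + 1 = 11
Final: R3 = 11

11


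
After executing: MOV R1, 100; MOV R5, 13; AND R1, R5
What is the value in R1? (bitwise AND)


Register state trace:
  MOV R1, 100  → R1 = 100 (0b01100100)
  MOV R5, 13  → R5 = 13 (0b00001101)
  AND R1, R5  → R1 = 100 AND 13 = 4 (0b00000100)
Final: R1 = 4

4


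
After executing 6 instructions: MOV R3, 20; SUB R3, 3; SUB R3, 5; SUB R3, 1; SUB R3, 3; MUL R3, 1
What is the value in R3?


Register state trace:
  MOV R3, 20  → R3 = 20
  SUB R3, 3  → R3 = 20 - 3 = 17
  SUB R3, 5  → R3 = 17 - 5 = 12
  SUB R3, 1  → R3 = 12 - 1 = 11
  SUB R3, 3  → R3 = 11 - 3 = 8
  MUL R3, 1  → R3 = 8 * 1 = 8
Final: R3 = 8

8


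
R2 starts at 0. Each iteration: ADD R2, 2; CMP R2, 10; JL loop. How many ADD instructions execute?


Loop trace (R2 starts at 0, target 10, step 2):
  ADD #1: R2 = 0 + 2 = 2  → 2 < 10, loop
  ADD #2: R2 = 2 + 2 = 4  → 4 < 10, loop
  ADD #3: R2 = 4 + 2 = 6  → 6 < 10, loop
  ADD #4: R2 = 6 + 2 = 8  → 8 < 10, loop
  ADD #5: R2 = 8 + 2 = 10  → 10 >= 10, exit
Total ADD instructions: 5

5


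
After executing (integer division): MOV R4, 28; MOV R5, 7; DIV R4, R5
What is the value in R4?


Register state trace:
  MOV R4, 28  → R4 = 28
  MOV R5, 7  → R5 = 7
  DIV R4, R5  → R4 = 28 // 7 = 4
Final: R4 = 4

4


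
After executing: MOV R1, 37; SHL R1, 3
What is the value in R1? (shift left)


Register state trace:
  MOV R1, 37  → R1 = 37
  SHL R1, 3  → R1 = 37 << 3 = 37 * 2^3 = 296
Final: R1 = 296

296


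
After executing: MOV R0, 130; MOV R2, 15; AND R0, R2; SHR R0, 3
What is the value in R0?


Register state trace:
  MOV R0, 130  → R0 = 130 (0b10000010)
  MOV R2, 15  → R2 = 15 (0b00001111)
  AND R0, R2  → R0 = 130 AND 15 = 2 (0b00000010)
  SHR R0, 3  → R0 = 2 >> 3 = 0
Final: R0 = 0

0


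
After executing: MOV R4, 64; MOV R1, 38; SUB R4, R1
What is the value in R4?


Register state trace:
  MOV R4, 64  → R4 = 64
  MOV R1, 38  → R1 = 38
  SUB R4, R1  → R4 = 64 - 38 = 26
Final: R4 = 26

26


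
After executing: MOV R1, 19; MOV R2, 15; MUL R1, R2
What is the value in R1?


Register state trace:
  MOV R1, 19  → R1 = 19
  MOV R2, 15  → R2 = 15
  MUL R1, R2  → R1 = 19 * 15 = 285
Final: R1 = 285

285


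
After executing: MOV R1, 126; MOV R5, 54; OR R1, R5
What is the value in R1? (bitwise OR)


Register state trace:
  MOV R1, 126  → R1 = 126 (0b01111110)
  MOV R5, 54  → R5 = 54 (0b00110110)
  OR R1, R5   → R1 = 126 OR 54 = 126 (0b01111110)
Final: R1 = 126

126


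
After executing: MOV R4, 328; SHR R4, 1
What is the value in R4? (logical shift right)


Register state trace:
  MOV R4, 328  → R4 = 328
  SHR R4, 1  → R4 = 328 >> 1 = 328 // 2^1 = 164
Final: R4 = 164

164


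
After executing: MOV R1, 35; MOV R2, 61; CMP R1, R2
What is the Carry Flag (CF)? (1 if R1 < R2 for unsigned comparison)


Register state trace:
  MOV R1, 35  → R1 = 35
  MOV R2, 61  → R2 = 61
  CMP R1, R2  → unsigned 35 - 61: borrow occurs
  35 < 61, so CF = 1
CF = 1

1


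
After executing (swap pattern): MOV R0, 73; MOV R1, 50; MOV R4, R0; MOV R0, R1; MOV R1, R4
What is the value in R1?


Register state trace (swap pattern):
  MOV R0, 73  → R0 = 73
  MOV R1, 50  → R1 = 50
  MOV R4, R0  → R4 = 73  (save R0)
  MOV R0, R1  → R0 = 50  (R0 gets R1's value)
  MOV R1, R4  → R1 = 73  (R1 gets saved value)
Final: R1 = 73

73


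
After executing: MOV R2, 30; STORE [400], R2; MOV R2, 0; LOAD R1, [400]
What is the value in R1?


Register and memory trace:
  MOV R2, 30  → R2 = 30
  STORE [400], R2  → mem[400] = 30
  MOV R2, 0  → R2 = 0
  LOAD R1, [400]  → R1 = mem[400] = 30
Final: R1 = 30

30


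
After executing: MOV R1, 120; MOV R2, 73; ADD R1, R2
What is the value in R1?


Register state trace:
  MOV R1, 120  → R1 = 120
  MOV R2, 73  → R2 = 73
  ADD R1, R2  → R1 = 120 + 73 = 193
Final: R1 = 193

193


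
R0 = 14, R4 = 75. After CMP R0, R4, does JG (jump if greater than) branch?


Trace:
  R0 = 14, R4 = 75
  CMP R0, R4  → compares 14 vs 75
  JG checks: is 14 greater than 75?
  14 < 75, so condition is false
Branch taken: No

No


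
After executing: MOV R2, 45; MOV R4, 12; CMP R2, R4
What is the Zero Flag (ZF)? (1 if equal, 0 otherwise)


Register state trace:
  MOV R2, 45  → R2 = 45
  MOV R4, 12  → R4 = 12
  CMP R2, R4  → computes 45 - 12 = 33
  Result is nonzero, so values are not equal
ZF = 0

0


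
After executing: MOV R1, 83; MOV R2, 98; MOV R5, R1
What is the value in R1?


Register state trace:
  MOV R1, 83  → R1 = 83
  MOV R2, 98  → R2 = 98
  MOV R5, R1  → R5 = 83
Final: R1 = 83

83


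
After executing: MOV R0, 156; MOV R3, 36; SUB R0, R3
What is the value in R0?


Register state trace:
  MOV R0, 156  → R0 = 156
  MOV R3, 36  → R3 = 36
  SUB R0, R3  → R0 = 156 - 36 = 120
Final: R0 = 120

120


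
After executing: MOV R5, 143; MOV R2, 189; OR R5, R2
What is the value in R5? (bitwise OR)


Register state trace:
  MOV R5, 143  → R5 = 143 (0b10001111)
  MOV R2, 189  → R2 = 189 (0b10111101)
  OR R5, R2   → R5 = 143 OR 189 = 191 (0b10111111)
Final: R5 = 191

191


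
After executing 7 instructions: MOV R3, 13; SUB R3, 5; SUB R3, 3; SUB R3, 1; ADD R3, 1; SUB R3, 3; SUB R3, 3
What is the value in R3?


Register state trace:
  MOV R3, 13  → R3 = 13
  SUB R3, 5  → R3 = 13 - 5 = 8
  SUB R3, 3  → R3 = 8 - 3 = 5
  SUB R3, 1  → R3 = 5 - 1 = 4
  ADD R3, 1  → R3 = 4 + 1 = 5
  SUB R3, 3  → R3 = 5 - 3 = 2
  SUB R3, 3  → R3 = 2 - 3 = -1
Final: R3 = -1

-1


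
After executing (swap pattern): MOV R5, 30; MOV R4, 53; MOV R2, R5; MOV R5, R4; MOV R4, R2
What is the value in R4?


Register state trace (swap pattern):
  MOV R5, 30  → R5 = 30
  MOV R4, 53  → R4 = 53
  MOV R2, R5  → R2 = 30  (save R5)
  MOV R5, R4  → R5 = 53  (R5 gets R4's value)
  MOV R4, R2  → R4 = 30  (R4 gets saved value)
Final: R4 = 30

30


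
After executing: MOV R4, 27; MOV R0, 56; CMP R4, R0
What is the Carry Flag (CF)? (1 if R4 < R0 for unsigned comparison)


Register state trace:
  MOV R4, 27  → R4 = 27
  MOV R0, 56  → R0 = 56
  CMP R4, R0  → unsigned 27 - 56: borrow occurs
  27 < 56, so CF = 1
CF = 1

1


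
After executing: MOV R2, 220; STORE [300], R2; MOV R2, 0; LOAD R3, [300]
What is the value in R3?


Register and memory trace:
  MOV R2, 220  → R2 = 220
  STORE [300], R2  → mem[300] = 220
  MOV R2, 0  → R2 = 0
  LOAD R3, [300]  → R3 = mem[300] = 220
Final: R3 = 220

220


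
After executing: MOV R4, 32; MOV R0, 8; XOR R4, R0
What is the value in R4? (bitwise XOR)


Register state trace:
  MOV R4, 32  → R4 = 32 (0b00100000)
  MOV R0, 8  → R0 = 8 (0b00001000)
  XOR R4, R0  → R4 = 32 XOR 8 = 40 (0b00101000)
Final: R4 = 40

40


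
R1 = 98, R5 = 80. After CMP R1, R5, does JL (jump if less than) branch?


Trace:
  R1 = 98, R5 = 80
  CMP R1, R5  → compares 98 vs 80
  JL checks: is 98 less than 80?
  98 > 80, so condition is false
Branch taken: No

No


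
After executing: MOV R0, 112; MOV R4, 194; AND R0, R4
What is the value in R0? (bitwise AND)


Register state trace:
  MOV R0, 112  → R0 = 112 (0b01110000)
  MOV R4, 194  → R4 = 194 (0b11000010)
  AND R0, R4  → R0 = 112 AND 194 = 64 (0b01000000)
Final: R0 = 64

64


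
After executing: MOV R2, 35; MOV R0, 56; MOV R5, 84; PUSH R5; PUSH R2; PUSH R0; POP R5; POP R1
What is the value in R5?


Stack trace (top is rightmost):
  MOV R2, 35  → R2 = 35
  MOV R0, 56  → R0 = 56
  MOV R5, 84  → R5 = 84
  PUSH R5  → stack: [84]
  PUSH R2  → stack: [84, 35]
  PUSH R0  → stack: [84, 35, 56]
  POP R5  → R5 = 56, stack: [84, 35]
  POP R1  → R1 = 35, stack: [84]
Final: R5 = 56

56


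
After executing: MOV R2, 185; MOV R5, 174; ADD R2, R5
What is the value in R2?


Register state trace:
  MOV R2, 185  → R2 = 185
  MOV R5, 174  → R5 = 174
  ADD R2, R5  → R2 = 185 + 174 = 359
Final: R2 = 359

359


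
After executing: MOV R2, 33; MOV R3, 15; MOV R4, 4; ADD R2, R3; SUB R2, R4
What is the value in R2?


Register state trace:
  MOV R2, 33  → R2 = 33
  MOV R3, 15  → R3 = 15
  MOV R4, 4  → R4 = 4
  ADD R2, R3  → R2 = 33 + 15 = 48
  SUB R2, R4  → R2 = 48 - 4 = 44
Final: R2 = 44

44


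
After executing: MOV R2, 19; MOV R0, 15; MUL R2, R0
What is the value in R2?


Register state trace:
  MOV R2, 19  → R2 = 19
  MOV R0, 15  → R0 = 15
  MUL R2, R0  → R2 = 19 * 15 = 285
Final: R2 = 285

285


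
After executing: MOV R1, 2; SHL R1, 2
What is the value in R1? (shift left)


Register state trace:
  MOV R1, 2  → R1 = 2
  SHL R1, 2  → R1 = 2 << 2 = 2 * 2^2 = 8
Final: R1 = 8

8


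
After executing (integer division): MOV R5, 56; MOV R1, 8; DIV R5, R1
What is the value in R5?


Register state trace:
  MOV R5, 56  → R5 = 56
  MOV R1, 8  → R1 = 8
  DIV R5, R1  → R5 = 56 // 8 = 7
Final: R5 = 7

7


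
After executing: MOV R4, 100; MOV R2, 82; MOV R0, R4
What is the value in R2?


Register state trace:
  MOV R4, 100  → R4 = 100
  MOV R2, 82  → R2 = 82
  MOV R0, R4  → R0 = 100
Final: R2 = 82

82


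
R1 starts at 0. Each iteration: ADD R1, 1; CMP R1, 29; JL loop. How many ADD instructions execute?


Loop trace (R1 starts at 0, target 29, step 1):
  ADD #1: R1 = 0 + 1 = 1  → 1 < 29, loop
  ADD #2: R1 = 1 + 1 = 2  → 2 < 29, loop
  ADD #3: R1 = 2 + 1 = 3  → 3 < 29, loop
  ADD #4: R1 = 3 + 1 = 4  → 4 < 29, loop
  ADD #5: R1 = 4 + 1 = 5  → 5 < 29, loop
  ADD #6: R1 = 5 + 1 = 6  → 6 < 29, loop
  ADD #7: R1 = 6 + 1 = 7  → 7 < 29, loop
  ADD #8: R1 = 7 + 1 = 8  → 8 < 29, loop
  ADD #9: R1 = 8 + 1 = 9  → 9 < 29, loop
  ADD #10: R1 = 9 + 1 = 10  → 10 < 29, loop
  ADD #11: R1 = 10 + 1 = 11  → 11 < 29, loop
  ADD #12: R1 = 11 + 1 = 12  → 12 < 29, loop
  ADD #13: R1 = 12 + 1 = 13  → 13 < 29, loop
  ADD #14: R1 = 13 + 1 = 14  → 14 < 29, loop
  ADD #15: R1 = 14 + 1 = 15  → 15 < 29, loop
  ADD #16: R1 = 15 + 1 = 16  → 16 < 29, loop
  ADD #17: R1 = 16 + 1 = 17  → 17 < 29, loop
  ADD #18: R1 = 17 + 1 = 18  → 18 < 29, loop
  ADD #19: R1 = 18 + 1 = 19  → 19 < 29, loop
  ADD #20: R1 = 19 + 1 = 20  → 20 < 29, loop
  ADD #21: R1 = 20 + 1 = 21  → 21 < 29, loop
  ADD #22: R1 = 21 + 1 = 22  → 22 < 29, loop
  ADD #23: R1 = 22 + 1 = 23  → 23 < 29, loop
  ADD #24: R1 = 23 + 1 = 24  → 24 < 29, loop
  ADD #25: R1 = 24 + 1 = 25  → 25 < 29, loop
  ADD #26: R1 = 25 + 1 = 26  → 26 < 29, loop
  ADD #27: R1 = 26 + 1 = 27  → 27 < 29, loop
  ADD #28: R1 = 27 + 1 = 28  → 28 < 29, loop
  ADD #29: R1 = 28 + 1 = 29  → 29 >= 29, exit
Total ADD instructions: 29

29


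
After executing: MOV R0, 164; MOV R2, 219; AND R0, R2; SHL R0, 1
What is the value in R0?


Register state trace:
  MOV R0, 164  → R0 = 164 (0b10100100)
  MOV R2, 219  → R2 = 219 (0b11011011)
  AND R0, R2  → R0 = 164 AND 219 = 128 (0b10000000)
  SHL R0, 1  → R0 = 128 << 1 = 256
Final: R0 = 256

256


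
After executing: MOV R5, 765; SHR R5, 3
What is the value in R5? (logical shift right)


Register state trace:
  MOV R5, 765  → R5 = 765
  SHR R5, 3  → R5 = 765 >> 3 = 765 // 2^3 = 95
Final: R5 = 95

95


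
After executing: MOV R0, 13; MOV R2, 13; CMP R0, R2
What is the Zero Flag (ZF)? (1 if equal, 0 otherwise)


Register state trace:
  MOV R0, 13  → R0 = 13
  MOV R2, 13  → R2 = 13
  CMP R0, R2  → computes 13 - 13 = 0
  Result is zero, so values are equal
ZF = 1

1


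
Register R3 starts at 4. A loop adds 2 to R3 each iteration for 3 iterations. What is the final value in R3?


Starting value: R3 = 4
  Iter 1: R3 = 4 + 2 = 6
  Iter 2: R3 = 6 + 2 = 8
  Iter 3: R3 = 8 + 2 = 10
Final: R3 = 10

10


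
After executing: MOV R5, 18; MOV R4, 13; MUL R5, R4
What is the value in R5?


Register state trace:
  MOV R5, 18  → R5 = 18
  MOV R4, 13  → R4 = 13
  MUL R5, R4  → R5 = 18 * 13 = 234
Final: R5 = 234

234


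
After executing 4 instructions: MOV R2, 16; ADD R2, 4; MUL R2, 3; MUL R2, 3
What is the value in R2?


Register state trace:
  MOV R2, 16  → R2 = 16
  ADD R2, 4  → R2 = 16 + 4 = 20
  MUL R2, 3  → R2 = 20 * 3 = 60
  MUL R2, 3  → R2 = 60 * 3 = 180
Final: R2 = 180

180


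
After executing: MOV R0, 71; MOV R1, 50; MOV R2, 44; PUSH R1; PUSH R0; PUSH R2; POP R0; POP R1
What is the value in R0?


Stack trace (top is rightmost):
  MOV R0, 71  → R0 = 71
  MOV R1, 50  → R1 = 50
  MOV R2, 44  → R2 = 44
  PUSH R1  → stack: [50]
  PUSH R0  → stack: [50, 71]
  PUSH R2  → stack: [50, 71, 44]
  POP R0  → R0 = 44, stack: [50, 71]
  POP R1  → R1 = 71, stack: [50]
Final: R0 = 44

44


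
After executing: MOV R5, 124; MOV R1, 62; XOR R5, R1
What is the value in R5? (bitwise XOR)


Register state trace:
  MOV R5, 124  → R5 = 124 (0b01111100)
  MOV R1, 62  → R1 = 62 (0b00111110)
  XOR R5, R1  → R5 = 124 XOR 62 = 66 (0b01000010)
Final: R5 = 66

66


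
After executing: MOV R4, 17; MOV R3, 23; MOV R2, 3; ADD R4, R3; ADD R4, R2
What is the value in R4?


Register state trace:
  MOV R4, 17  → R4 = 17
  MOV R3, 23  → R3 = 23
  MOV R2, 3  → R2 = 3
  ADD R4, R3  → R4 = 17 + 23 = 40
  ADD R4, R2  → R4 = 40 + 3 = 43
Final: R4 = 43

43


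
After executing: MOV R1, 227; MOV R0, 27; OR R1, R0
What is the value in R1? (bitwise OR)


Register state trace:
  MOV R1, 227  → R1 = 227 (0b11100011)
  MOV R0, 27  → R0 = 27 (0b00011011)
  OR R1, R0   → R1 = 227 OR 27 = 251 (0b11111011)
Final: R1 = 251

251


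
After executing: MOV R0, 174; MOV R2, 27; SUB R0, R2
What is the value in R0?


Register state trace:
  MOV R0, 174  → R0 = 174
  MOV R2, 27  → R2 = 27
  SUB R0, R2  → R0 = 174 - 27 = 147
Final: R0 = 147

147


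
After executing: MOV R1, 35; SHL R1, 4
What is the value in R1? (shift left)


Register state trace:
  MOV R1, 35  → R1 = 35
  SHL R1, 4  → R1 = 35 << 4 = 35 * 2^4 = 560
Final: R1 = 560

560


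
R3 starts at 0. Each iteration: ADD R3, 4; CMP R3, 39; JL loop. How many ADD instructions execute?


Loop trace (R3 starts at 0, target 39, step 4):
  ADD #1: R3 = 0 + 4 = 4  → 4 < 39, loop
  ADD #2: R3 = 4 + 4 = 8  → 8 < 39, loop
  ADD #3: R3 = 8 + 4 = 12  → 12 < 39, loop
  ADD #4: R3 = 12 + 4 = 16  → 16 < 39, loop
  ADD #5: R3 = 16 + 4 = 20  → 20 < 39, loop
  ADD #6: R3 = 20 + 4 = 24  → 24 < 39, loop
  ADD #7: R3 = 24 + 4 = 28  → 28 < 39, loop
  ADD #8: R3 = 28 + 4 = 32  → 32 < 39, loop
  ADD #9: R3 = 32 + 4 = 36  → 36 < 39, loop
  ADD #10: R3 = 36 + 4 = 40  → 40 >= 39, exit
Total ADD instructions: 10

10


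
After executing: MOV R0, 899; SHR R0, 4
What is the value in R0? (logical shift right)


Register state trace:
  MOV R0, 899  → R0 = 899
  SHR R0, 4  → R0 = 899 >> 4 = 899 // 2^4 = 56
Final: R0 = 56

56


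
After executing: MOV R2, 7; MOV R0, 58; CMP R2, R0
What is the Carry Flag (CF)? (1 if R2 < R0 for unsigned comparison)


Register state trace:
  MOV R2, 7  → R2 = 7
  MOV R0, 58  → R0 = 58
  CMP R2, R0  → unsigned 7 - 58: borrow occurs
  7 < 58, so CF = 1
CF = 1

1


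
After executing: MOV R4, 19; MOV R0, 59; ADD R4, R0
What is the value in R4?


Register state trace:
  MOV R4, 19  → R4 = 19
  MOV R0, 59  → R0 = 59
  ADD R4, R0  → R4 = 19 + 59 = 78
Final: R4 = 78

78


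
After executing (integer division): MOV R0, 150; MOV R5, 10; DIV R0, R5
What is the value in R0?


Register state trace:
  MOV R0, 150  → R0 = 150
  MOV R5, 10  → R5 = 10
  DIV R0, R5  → R0 = 150 // 10 = 15
Final: R0 = 15

15


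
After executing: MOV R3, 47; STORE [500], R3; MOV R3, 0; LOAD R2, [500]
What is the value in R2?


Register and memory trace:
  MOV R3, 47  → R3 = 47
  STORE [500], R3  → mem[500] = 47
  MOV R3, 0  → R3 = 0
  LOAD R2, [500]  → R2 = mem[500] = 47
Final: R2 = 47

47


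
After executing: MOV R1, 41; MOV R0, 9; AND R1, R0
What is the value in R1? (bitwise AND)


Register state trace:
  MOV R1, 41  → R1 = 41 (0b00101001)
  MOV R0, 9  → R0 = 9 (0b00001001)
  AND R1, R0  → R1 = 41 AND 9 = 9 (0b00001001)
Final: R1 = 9

9


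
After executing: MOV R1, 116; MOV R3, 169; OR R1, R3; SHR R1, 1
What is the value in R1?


Register state trace:
  MOV R1, 116  → R1 = 116 (0b01110100)
  MOV R3, 169  → R3 = 169 (0b10101001)
  OR R1, R3  → R1 = 116 OR 169 = 253 (0b11111101)
  SHR R1, 1  → R1 = 253 >> 1 = 126
Final: R1 = 126

126


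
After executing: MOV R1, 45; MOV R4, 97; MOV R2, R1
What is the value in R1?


Register state trace:
  MOV R1, 45  → R1 = 45
  MOV R4, 97  → R4 = 97
  MOV R2, R1  → R2 = 45
Final: R1 = 45

45


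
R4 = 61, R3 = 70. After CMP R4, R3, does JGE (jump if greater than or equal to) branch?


Trace:
  R4 = 61, R3 = 70
  CMP R4, R3  → compares 61 vs 70
  JGE checks: is 61 greater than or equal to 70?
  61 < 70, so condition is false
Branch taken: No

No


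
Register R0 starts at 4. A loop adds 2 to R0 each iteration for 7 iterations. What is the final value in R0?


Starting value: R0 = 4
  Iter 1: R0 = 4 + 2 = 6
  Iter 2: R0 = 6 + 2 = 8
  Iter 3: R0 = 8 + 2 = 10
  Iter 4: R0 = 10 + 2 = 12
  Iter 5: R0 = 12 + 2 = 14
  Iter 6: R0 = 14 + 2 = 16
  Iter 7: R0 = 16 + 2 = 18
Final: R0 = 18

18


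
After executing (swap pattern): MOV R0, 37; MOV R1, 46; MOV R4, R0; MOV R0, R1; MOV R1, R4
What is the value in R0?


Register state trace (swap pattern):
  MOV R0, 37  → R0 = 37
  MOV R1, 46  → R1 = 46
  MOV R4, R0  → R4 = 37  (save R0)
  MOV R0, R1  → R0 = 46  (R0 gets R1's value)
  MOV R1, R4  → R1 = 37  (R1 gets saved value)
Final: R0 = 46

46


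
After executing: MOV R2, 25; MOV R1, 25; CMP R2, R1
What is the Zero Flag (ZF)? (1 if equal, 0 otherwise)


Register state trace:
  MOV R2, 25  → R2 = 25
  MOV R1, 25  → R1 = 25
  CMP R2, R1  → computes 25 - 25 = 0
  Result is zero, so values are equal
ZF = 1

1


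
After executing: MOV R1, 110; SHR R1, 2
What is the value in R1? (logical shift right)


Register state trace:
  MOV R1, 110  → R1 = 110
  SHR R1, 2  → R1 = 110 >> 2 = 110 // 2^2 = 27
Final: R1 = 27

27


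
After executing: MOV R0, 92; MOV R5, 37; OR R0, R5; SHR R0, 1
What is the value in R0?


Register state trace:
  MOV R0, 92  → R0 = 92 (0b01011100)
  MOV R5, 37  → R5 = 37 (0b00100101)
  OR R0, R5  → R0 = 92 OR 37 = 125 (0b01111101)
  SHR R0, 1  → R0 = 125 >> 1 = 62
Final: R0 = 62

62


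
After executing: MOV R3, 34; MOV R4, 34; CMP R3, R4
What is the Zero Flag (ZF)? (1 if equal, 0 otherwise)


Register state trace:
  MOV R3, 34  → R3 = 34
  MOV R4, 34  → R4 = 34
  CMP R3, R4  → computes 34 - 34 = 0
  Result is zero, so values are equal
ZF = 1

1


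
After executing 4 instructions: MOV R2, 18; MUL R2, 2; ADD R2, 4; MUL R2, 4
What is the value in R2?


Register state trace:
  MOV R2, 18  → R2 = 18
  MUL R2, 2  → R2 = 18 * 2 = 36
  ADD R2, 4  → R2 = 36 + 4 = 40
  MUL R2, 4  → R2 = 40 * 4 = 160
Final: R2 = 160

160


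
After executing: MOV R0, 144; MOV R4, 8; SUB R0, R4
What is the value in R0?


Register state trace:
  MOV R0, 144  → R0 = 144
  MOV R4, 8  → R4 = 8
  SUB R0, R4  → R0 = 144 - 8 = 136
Final: R0 = 136

136


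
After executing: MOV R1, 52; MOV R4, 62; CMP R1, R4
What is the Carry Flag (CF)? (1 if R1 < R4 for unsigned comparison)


Register state trace:
  MOV R1, 52  → R1 = 52
  MOV R4, 62  → R4 = 62
  CMP R1, R4  → unsigned 52 - 62: borrow occurs
  52 < 62, so CF = 1
CF = 1

1


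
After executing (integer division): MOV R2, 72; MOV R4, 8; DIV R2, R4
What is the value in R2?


Register state trace:
  MOV R2, 72  → R2 = 72
  MOV R4, 8  → R4 = 8
  DIV R2, R4  → R2 = 72 // 8 = 9
Final: R2 = 9

9


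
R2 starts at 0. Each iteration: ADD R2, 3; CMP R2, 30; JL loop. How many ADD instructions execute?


Loop trace (R2 starts at 0, target 30, step 3):
  ADD #1: R2 = 0 + 3 = 3  → 3 < 30, loop
  ADD #2: R2 = 3 + 3 = 6  → 6 < 30, loop
  ADD #3: R2 = 6 + 3 = 9  → 9 < 30, loop
  ADD #4: R2 = 9 + 3 = 12  → 12 < 30, loop
  ADD #5: R2 = 12 + 3 = 15  → 15 < 30, loop
  ADD #6: R2 = 15 + 3 = 18  → 18 < 30, loop
  ADD #7: R2 = 18 + 3 = 21  → 21 < 30, loop
  ADD #8: R2 = 21 + 3 = 24  → 24 < 30, loop
  ADD #9: R2 = 24 + 3 = 27  → 27 < 30, loop
  ADD #10: R2 = 27 + 3 = 30  → 30 >= 30, exit
Total ADD instructions: 10

10


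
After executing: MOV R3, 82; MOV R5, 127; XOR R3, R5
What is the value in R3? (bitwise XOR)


Register state trace:
  MOV R3, 82  → R3 = 82 (0b01010010)
  MOV R5, 127  → R5 = 127 (0b01111111)
  XOR R3, R5  → R3 = 82 XOR 127 = 45 (0b00101101)
Final: R3 = 45

45


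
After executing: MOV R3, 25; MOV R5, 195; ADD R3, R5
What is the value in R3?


Register state trace:
  MOV R3, 25  → R3 = 25
  MOV R5, 195  → R5 = 195
  ADD R3, R5  → R3 = 25 + 195 = 220
Final: R3 = 220

220


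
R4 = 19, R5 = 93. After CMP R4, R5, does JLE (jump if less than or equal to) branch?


Trace:
  R4 = 19, R5 = 93
  CMP R4, R5  → compares 19 vs 93
  JLE checks: is 19 less than or equal to 93?
  19 < 93, so condition is true
Branch taken: Yes

Yes


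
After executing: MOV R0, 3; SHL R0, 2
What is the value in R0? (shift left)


Register state trace:
  MOV R0, 3  → R0 = 3
  SHL R0, 2  → R0 = 3 << 2 = 3 * 2^2 = 12
Final: R0 = 12

12


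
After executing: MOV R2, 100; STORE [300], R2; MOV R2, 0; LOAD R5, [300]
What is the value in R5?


Register and memory trace:
  MOV R2, 100  → R2 = 100
  STORE [300], R2  → mem[300] = 100
  MOV R2, 0  → R2 = 0
  LOAD R5, [300]  → R5 = mem[300] = 100
Final: R5 = 100

100


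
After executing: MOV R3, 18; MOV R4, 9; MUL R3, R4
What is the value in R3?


Register state trace:
  MOV R3, 18  → R3 = 18
  MOV R4, 9  → R4 = 9
  MUL R3, R4  → R3 = 18 * 9 = 162
Final: R3 = 162

162


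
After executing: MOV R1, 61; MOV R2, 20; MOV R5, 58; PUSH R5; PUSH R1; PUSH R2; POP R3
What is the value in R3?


Stack trace (top is rightmost):
  MOV R1, 61  → R1 = 61
  MOV R2, 20  → R2 = 20
  MOV R5, 58  → R5 = 58
  PUSH R5  → stack: [58]
  PUSH R1  → stack: [58, 61]
  PUSH R2  → stack: [58, 61, 20]
  POP R3  → R3 = 20, stack: [58, 61]
Final: R3 = 20

20


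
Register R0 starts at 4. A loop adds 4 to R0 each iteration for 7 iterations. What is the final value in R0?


Starting value: R0 = 4
  Iter 1: R0 = 4 + 4 = 8
  Iter 2: R0 = 8 + 4 = 12
  Iter 3: R0 = 12 + 4 = 16
  Iter 4: R0 = 16 + 4 = 20
  Iter 5: R0 = 20 + 4 = 24
  Iter 6: R0 = 24 + 4 = 28
  Iter 7: R0 = 28 + 4 = 32
Final: R0 = 32

32


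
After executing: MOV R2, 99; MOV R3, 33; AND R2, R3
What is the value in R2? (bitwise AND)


Register state trace:
  MOV R2, 99  → R2 = 99 (0b01100011)
  MOV R3, 33  → R3 = 33 (0b00100001)
  AND R2, R3  → R2 = 99 AND 33 = 33 (0b00100001)
Final: R2 = 33

33


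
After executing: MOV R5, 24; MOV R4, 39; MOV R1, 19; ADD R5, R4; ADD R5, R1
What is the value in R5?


Register state trace:
  MOV R5, 24  → R5 = 24
  MOV R4, 39  → R4 = 39
  MOV R1, 19  → R1 = 19
  ADD R5, R4  → R5 = 24 + 39 = 63
  ADD R5, R1  → R5 = 63 + 19 = 82
Final: R5 = 82

82


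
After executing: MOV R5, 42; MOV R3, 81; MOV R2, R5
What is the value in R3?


Register state trace:
  MOV R5, 42  → R5 = 42
  MOV R3, 81  → R3 = 81
  MOV R2, R5  → R2 = 42
Final: R3 = 81

81


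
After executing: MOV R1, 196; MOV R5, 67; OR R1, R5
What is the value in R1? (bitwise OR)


Register state trace:
  MOV R1, 196  → R1 = 196 (0b11000100)
  MOV R5, 67  → R5 = 67 (0b01000011)
  OR R1, R5   → R1 = 196 OR 67 = 199 (0b11000111)
Final: R1 = 199

199


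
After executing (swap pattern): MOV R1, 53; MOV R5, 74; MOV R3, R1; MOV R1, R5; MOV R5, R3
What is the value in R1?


Register state trace (swap pattern):
  MOV R1, 53  → R1 = 53
  MOV R5, 74  → R5 = 74
  MOV R3, R1  → R3 = 53  (save R1)
  MOV R1, R5  → R1 = 74  (R1 gets R5's value)
  MOV R5, R3  → R5 = 53  (R5 gets saved value)
Final: R1 = 74

74
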